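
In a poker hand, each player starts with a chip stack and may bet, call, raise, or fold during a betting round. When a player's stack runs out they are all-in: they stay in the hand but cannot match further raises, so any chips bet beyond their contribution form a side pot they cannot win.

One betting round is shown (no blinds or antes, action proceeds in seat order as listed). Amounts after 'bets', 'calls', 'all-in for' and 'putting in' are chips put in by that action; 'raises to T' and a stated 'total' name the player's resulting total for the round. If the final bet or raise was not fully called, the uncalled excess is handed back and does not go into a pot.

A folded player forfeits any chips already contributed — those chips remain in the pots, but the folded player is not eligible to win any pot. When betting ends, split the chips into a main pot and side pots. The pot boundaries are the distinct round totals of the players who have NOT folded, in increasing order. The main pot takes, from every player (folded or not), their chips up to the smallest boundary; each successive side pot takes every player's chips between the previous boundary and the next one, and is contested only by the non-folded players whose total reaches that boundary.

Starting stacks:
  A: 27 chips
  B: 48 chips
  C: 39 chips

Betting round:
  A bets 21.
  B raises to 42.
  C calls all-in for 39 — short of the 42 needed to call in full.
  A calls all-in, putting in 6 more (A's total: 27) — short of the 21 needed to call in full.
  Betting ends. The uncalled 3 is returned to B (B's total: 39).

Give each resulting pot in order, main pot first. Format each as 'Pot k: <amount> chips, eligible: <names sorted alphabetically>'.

Contributions (after 3 returned to B): A=27, B=39, C=39
Pot levels (distinct totals of non-folded players): 27, 39
Layer 1-27: 27 each from A, B, C = 27*3 = 81 chips; eligible A, B, C
Layer 28-39: 12 each from B, C = 12*2 = 24 chips; eligible B, C

Pot 1: 81 chips, eligible: A, B, C
Pot 2: 24 chips, eligible: B, C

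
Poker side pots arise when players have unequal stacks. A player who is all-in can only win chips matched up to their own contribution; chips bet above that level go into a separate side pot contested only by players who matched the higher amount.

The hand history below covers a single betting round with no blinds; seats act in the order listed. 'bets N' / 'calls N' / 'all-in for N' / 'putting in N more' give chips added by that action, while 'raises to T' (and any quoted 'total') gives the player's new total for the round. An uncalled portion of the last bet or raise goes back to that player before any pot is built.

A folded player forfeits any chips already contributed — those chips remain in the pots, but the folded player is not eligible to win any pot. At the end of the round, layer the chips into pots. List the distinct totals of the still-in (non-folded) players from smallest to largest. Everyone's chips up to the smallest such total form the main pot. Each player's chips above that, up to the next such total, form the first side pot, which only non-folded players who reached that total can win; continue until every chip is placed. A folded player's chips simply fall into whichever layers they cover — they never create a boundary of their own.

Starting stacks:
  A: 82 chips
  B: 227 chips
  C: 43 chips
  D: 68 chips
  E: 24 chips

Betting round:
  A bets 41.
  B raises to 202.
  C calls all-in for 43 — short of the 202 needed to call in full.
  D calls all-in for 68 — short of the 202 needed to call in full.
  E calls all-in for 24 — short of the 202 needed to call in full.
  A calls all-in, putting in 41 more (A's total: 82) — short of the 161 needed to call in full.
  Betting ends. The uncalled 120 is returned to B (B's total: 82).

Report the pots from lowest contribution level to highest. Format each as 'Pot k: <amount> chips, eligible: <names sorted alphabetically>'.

Pot 1: 120 chips, eligible: A, B, C, D, E
Pot 2: 76 chips, eligible: A, B, C, D
Pot 3: 75 chips, eligible: A, B, D
Pot 4: 28 chips, eligible: A, B

Derivation:
Contributions (after 120 returned to B): A=82, B=82, C=43, D=68, E=24
Pot levels (distinct totals of non-folded players): 24, 43, 68, 82
Layer 1-24: 24 each from A, B, C, D, E = 24*5 = 120 chips; eligible A, B, C, D, E
Layer 25-43: 19 each from A, B, C, D = 19*4 = 76 chips; eligible A, B, C, D
Layer 44-68: 25 each from A, B, D = 25*3 = 75 chips; eligible A, B, D
Layer 69-82: 14 each from A, B = 14*2 = 28 chips; eligible A, B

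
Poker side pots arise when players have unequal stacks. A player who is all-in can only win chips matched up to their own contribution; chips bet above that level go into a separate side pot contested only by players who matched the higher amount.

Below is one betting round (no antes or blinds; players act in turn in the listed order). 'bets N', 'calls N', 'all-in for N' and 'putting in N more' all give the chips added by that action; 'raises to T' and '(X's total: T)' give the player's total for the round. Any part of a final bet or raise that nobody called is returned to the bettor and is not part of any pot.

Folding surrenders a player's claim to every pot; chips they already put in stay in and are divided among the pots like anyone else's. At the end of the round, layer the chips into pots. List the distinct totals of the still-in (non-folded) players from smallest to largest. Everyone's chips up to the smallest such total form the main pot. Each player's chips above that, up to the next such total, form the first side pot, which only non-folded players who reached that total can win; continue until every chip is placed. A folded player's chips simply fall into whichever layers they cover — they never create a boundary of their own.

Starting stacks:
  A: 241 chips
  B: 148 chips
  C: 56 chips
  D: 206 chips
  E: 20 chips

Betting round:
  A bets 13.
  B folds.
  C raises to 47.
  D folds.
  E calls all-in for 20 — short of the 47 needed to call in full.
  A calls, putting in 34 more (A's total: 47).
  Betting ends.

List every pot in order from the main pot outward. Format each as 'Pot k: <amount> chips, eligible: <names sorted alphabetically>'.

Pot 1: 60 chips, eligible: A, C, E
Pot 2: 54 chips, eligible: A, C

Derivation:
Contributions: A=47, C=47, E=20
Folded: B, D
Pot levels (distinct totals of non-folded players): 20, 47
Layer 1-20: 20 each from A, C, E = 20*3 = 60 chips; eligible A, C, E
Layer 21-47: 27 each from A, C = 27*2 = 54 chips; eligible A, C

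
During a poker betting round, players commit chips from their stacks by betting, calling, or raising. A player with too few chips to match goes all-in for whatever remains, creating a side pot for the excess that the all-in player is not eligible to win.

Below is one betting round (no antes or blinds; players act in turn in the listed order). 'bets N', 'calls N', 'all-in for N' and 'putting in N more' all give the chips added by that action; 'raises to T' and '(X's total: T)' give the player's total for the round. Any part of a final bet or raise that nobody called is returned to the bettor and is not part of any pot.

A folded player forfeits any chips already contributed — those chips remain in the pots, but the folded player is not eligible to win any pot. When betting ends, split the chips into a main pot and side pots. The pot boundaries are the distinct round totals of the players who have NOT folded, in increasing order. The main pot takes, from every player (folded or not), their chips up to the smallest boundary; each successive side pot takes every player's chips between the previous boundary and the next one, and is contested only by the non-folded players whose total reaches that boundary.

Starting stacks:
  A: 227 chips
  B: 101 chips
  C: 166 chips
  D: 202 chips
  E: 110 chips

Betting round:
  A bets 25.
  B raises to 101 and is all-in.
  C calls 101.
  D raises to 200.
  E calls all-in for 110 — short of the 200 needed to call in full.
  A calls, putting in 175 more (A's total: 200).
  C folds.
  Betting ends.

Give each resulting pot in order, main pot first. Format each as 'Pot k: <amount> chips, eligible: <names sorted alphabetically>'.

Contributions: A=200, B=101, C=101, D=200, E=110
Folded: C
Pot levels (distinct totals of non-folded players): 101, 110, 200
Layer 1-101: 101 each from A, B, C, D, E = 101*5 = 505 chips; eligible A, B, D, E
Layer 102-110: 9 each from A, D, E = 9*3 = 27 chips; eligible A, D, E
Layer 111-200: 90 each from A, D = 90*2 = 180 chips; eligible A, D

Pot 1: 505 chips, eligible: A, B, D, E
Pot 2: 27 chips, eligible: A, D, E
Pot 3: 180 chips, eligible: A, D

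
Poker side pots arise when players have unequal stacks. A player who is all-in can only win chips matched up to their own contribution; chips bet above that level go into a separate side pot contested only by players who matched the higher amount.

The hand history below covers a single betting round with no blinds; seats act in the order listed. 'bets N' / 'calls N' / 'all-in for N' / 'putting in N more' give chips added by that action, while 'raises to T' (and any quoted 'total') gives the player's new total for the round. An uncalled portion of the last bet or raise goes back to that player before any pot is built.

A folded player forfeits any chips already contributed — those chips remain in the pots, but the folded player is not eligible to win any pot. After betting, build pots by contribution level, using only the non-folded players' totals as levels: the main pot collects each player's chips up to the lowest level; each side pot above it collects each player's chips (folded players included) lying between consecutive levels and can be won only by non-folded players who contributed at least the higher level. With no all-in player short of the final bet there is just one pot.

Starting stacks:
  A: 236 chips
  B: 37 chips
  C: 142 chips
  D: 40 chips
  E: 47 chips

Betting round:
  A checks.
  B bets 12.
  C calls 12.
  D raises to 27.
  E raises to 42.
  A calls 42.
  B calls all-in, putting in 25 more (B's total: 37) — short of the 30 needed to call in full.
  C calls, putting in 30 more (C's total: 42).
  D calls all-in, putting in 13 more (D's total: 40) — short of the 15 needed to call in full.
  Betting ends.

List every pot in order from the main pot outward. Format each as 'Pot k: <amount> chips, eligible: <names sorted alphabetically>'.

Pot 1: 185 chips, eligible: A, B, C, D, E
Pot 2: 12 chips, eligible: A, C, D, E
Pot 3: 6 chips, eligible: A, C, E

Derivation:
Contributions: A=42, B=37, C=42, D=40, E=42
Pot levels (distinct totals of non-folded players): 37, 40, 42
Layer 1-37: 37 each from A, B, C, D, E = 37*5 = 185 chips; eligible A, B, C, D, E
Layer 38-40: 3 each from A, C, D, E = 3*4 = 12 chips; eligible A, C, D, E
Layer 41-42: 2 each from A, C, E = 2*3 = 6 chips; eligible A, C, E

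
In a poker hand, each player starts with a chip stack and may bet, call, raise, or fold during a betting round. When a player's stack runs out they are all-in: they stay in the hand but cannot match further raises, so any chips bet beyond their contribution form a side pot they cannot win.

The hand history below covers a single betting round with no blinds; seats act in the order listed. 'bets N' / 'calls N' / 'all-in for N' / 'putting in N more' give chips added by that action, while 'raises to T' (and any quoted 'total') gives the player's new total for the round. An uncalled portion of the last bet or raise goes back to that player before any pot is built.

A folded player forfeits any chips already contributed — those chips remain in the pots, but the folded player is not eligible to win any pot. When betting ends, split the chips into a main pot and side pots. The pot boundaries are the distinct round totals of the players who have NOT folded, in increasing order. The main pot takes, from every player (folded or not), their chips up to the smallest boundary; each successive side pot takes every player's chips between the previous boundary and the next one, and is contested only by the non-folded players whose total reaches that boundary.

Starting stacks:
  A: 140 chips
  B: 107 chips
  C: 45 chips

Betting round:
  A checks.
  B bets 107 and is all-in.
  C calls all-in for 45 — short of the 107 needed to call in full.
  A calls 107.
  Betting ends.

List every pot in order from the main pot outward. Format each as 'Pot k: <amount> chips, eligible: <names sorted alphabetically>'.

Pot 1: 135 chips, eligible: A, B, C
Pot 2: 124 chips, eligible: A, B

Derivation:
Contributions: A=107, B=107, C=45
Pot levels (distinct totals of non-folded players): 45, 107
Layer 1-45: 45 each from A, B, C = 45*3 = 135 chips; eligible A, B, C
Layer 46-107: 62 each from A, B = 62*2 = 124 chips; eligible A, B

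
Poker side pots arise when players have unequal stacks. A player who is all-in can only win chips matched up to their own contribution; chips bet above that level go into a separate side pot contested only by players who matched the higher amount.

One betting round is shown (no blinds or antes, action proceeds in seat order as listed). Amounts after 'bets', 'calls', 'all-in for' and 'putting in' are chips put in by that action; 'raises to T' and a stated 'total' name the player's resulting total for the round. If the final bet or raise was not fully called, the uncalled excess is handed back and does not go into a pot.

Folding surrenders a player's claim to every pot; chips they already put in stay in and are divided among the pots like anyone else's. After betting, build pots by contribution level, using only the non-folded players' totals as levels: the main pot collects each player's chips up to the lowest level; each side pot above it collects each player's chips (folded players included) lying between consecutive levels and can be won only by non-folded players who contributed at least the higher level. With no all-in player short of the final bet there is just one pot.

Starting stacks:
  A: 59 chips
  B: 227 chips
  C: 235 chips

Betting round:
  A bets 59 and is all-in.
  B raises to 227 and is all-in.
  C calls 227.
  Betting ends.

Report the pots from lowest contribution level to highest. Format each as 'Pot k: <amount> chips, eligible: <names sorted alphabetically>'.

Contributions: A=59, B=227, C=227
Pot levels (distinct totals of non-folded players): 59, 227
Layer 1-59: 59 each from A, B, C = 59*3 = 177 chips; eligible A, B, C
Layer 60-227: 168 each from B, C = 168*2 = 336 chips; eligible B, C

Pot 1: 177 chips, eligible: A, B, C
Pot 2: 336 chips, eligible: B, C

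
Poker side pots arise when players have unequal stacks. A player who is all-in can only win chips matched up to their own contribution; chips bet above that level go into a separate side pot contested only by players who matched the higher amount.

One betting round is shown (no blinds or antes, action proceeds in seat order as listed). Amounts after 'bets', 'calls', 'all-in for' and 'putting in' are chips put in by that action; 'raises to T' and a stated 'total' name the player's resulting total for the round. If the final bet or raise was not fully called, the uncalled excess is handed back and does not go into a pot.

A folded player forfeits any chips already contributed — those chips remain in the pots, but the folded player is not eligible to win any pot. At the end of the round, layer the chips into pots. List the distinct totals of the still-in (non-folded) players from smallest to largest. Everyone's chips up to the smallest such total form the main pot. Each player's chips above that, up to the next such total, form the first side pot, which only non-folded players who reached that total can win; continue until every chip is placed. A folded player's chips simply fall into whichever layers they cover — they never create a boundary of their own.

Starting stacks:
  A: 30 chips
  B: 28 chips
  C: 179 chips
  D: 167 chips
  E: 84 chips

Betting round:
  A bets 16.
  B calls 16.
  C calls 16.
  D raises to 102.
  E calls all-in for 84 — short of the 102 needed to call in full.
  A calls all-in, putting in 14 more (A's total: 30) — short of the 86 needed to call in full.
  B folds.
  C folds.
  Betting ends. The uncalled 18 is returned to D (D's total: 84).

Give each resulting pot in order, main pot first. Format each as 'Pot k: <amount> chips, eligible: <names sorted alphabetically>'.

Contributions (after 18 returned to D): A=30, B=16, C=16, D=84, E=84
Folded: B, C
Pot levels (distinct totals of non-folded players): 30, 84
Layer 1-30: A 30 + B 16 + C 16 + D 30 + E 30 = 122 chips; eligible A, D, E
Layer 31-84: 54 each from D, E = 54*2 = 108 chips; eligible D, E

Pot 1: 122 chips, eligible: A, D, E
Pot 2: 108 chips, eligible: D, E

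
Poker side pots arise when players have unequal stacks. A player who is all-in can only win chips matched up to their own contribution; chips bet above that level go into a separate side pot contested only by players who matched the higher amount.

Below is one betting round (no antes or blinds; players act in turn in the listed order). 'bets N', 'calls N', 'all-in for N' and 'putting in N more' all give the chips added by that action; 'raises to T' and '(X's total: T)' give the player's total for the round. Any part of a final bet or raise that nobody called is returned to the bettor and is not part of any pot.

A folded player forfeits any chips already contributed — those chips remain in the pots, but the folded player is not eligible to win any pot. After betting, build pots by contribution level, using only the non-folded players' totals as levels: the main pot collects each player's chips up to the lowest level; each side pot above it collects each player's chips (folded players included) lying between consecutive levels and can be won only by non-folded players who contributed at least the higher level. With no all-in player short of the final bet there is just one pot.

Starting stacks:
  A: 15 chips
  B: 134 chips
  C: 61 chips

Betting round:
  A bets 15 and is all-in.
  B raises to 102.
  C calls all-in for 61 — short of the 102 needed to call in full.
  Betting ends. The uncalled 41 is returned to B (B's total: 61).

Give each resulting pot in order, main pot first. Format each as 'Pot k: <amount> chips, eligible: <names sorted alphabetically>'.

Pot 1: 45 chips, eligible: A, B, C
Pot 2: 92 chips, eligible: B, C

Derivation:
Contributions (after 41 returned to B): A=15, B=61, C=61
Pot levels (distinct totals of non-folded players): 15, 61
Layer 1-15: 15 each from A, B, C = 15*3 = 45 chips; eligible A, B, C
Layer 16-61: 46 each from B, C = 46*2 = 92 chips; eligible B, C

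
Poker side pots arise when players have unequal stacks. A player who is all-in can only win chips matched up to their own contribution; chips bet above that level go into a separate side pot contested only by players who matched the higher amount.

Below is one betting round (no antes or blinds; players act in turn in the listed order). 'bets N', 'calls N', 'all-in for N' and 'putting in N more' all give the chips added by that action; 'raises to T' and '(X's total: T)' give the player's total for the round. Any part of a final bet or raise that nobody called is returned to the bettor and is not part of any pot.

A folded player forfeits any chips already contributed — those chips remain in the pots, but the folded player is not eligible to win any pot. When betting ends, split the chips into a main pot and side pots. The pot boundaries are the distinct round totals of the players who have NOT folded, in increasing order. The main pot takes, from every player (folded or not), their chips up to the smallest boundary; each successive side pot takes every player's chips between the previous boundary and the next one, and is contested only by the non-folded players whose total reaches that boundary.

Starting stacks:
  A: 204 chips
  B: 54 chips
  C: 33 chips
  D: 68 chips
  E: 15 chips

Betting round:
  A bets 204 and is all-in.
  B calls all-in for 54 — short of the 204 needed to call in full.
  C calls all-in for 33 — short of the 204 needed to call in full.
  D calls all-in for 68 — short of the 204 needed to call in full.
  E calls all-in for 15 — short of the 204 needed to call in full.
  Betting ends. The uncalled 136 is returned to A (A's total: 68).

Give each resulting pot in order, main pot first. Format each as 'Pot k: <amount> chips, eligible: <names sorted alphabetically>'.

Contributions (after 136 returned to A): A=68, B=54, C=33, D=68, E=15
Pot levels (distinct totals of non-folded players): 15, 33, 54, 68
Layer 1-15: 15 each from A, B, C, D, E = 15*5 = 75 chips; eligible A, B, C, D, E
Layer 16-33: 18 each from A, B, C, D = 18*4 = 72 chips; eligible A, B, C, D
Layer 34-54: 21 each from A, B, D = 21*3 = 63 chips; eligible A, B, D
Layer 55-68: 14 each from A, D = 14*2 = 28 chips; eligible A, D

Pot 1: 75 chips, eligible: A, B, C, D, E
Pot 2: 72 chips, eligible: A, B, C, D
Pot 3: 63 chips, eligible: A, B, D
Pot 4: 28 chips, eligible: A, D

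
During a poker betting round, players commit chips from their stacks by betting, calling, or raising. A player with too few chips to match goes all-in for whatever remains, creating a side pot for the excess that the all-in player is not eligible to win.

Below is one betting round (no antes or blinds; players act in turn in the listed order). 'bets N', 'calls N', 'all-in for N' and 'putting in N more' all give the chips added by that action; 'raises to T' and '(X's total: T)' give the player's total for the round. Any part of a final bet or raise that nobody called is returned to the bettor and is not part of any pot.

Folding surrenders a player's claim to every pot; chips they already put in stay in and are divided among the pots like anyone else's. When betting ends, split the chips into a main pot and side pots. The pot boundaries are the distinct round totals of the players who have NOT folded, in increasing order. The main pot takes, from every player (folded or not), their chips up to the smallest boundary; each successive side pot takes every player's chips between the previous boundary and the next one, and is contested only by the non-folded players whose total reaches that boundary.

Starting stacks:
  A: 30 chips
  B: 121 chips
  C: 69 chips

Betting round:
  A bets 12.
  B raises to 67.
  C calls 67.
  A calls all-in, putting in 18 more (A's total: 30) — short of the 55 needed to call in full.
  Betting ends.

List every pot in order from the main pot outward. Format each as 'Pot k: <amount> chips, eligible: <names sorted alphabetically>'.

Contributions: A=30, B=67, C=67
Pot levels (distinct totals of non-folded players): 30, 67
Layer 1-30: 30 each from A, B, C = 30*3 = 90 chips; eligible A, B, C
Layer 31-67: 37 each from B, C = 37*2 = 74 chips; eligible B, C

Pot 1: 90 chips, eligible: A, B, C
Pot 2: 74 chips, eligible: B, C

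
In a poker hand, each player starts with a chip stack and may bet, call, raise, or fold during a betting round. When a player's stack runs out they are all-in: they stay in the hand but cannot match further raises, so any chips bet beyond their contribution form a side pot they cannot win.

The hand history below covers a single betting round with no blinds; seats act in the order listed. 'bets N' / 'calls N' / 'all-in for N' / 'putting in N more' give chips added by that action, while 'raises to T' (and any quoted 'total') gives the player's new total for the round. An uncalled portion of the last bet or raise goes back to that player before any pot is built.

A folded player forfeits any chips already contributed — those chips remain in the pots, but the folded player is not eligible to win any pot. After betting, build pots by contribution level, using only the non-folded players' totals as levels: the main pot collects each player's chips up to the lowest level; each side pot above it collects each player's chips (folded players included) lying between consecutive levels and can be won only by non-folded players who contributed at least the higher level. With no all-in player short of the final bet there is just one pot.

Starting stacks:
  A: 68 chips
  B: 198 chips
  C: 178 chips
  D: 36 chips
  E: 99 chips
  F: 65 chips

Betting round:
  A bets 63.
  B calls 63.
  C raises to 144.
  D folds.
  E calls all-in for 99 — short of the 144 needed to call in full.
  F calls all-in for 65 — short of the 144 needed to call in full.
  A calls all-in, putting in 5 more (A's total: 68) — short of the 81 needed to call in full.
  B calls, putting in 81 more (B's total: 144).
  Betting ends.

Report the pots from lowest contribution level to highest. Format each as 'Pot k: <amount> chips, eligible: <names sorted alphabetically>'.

Pot 1: 325 chips, eligible: A, B, C, E, F
Pot 2: 12 chips, eligible: A, B, C, E
Pot 3: 93 chips, eligible: B, C, E
Pot 4: 90 chips, eligible: B, C

Derivation:
Contributions: A=68, B=144, C=144, E=99, F=65
Folded: D
Pot levels (distinct totals of non-folded players): 65, 68, 99, 144
Layer 1-65: 65 each from A, B, C, E, F = 65*5 = 325 chips; eligible A, B, C, E, F
Layer 66-68: 3 each from A, B, C, E = 3*4 = 12 chips; eligible A, B, C, E
Layer 69-99: 31 each from B, C, E = 31*3 = 93 chips; eligible B, C, E
Layer 100-144: 45 each from B, C = 45*2 = 90 chips; eligible B, C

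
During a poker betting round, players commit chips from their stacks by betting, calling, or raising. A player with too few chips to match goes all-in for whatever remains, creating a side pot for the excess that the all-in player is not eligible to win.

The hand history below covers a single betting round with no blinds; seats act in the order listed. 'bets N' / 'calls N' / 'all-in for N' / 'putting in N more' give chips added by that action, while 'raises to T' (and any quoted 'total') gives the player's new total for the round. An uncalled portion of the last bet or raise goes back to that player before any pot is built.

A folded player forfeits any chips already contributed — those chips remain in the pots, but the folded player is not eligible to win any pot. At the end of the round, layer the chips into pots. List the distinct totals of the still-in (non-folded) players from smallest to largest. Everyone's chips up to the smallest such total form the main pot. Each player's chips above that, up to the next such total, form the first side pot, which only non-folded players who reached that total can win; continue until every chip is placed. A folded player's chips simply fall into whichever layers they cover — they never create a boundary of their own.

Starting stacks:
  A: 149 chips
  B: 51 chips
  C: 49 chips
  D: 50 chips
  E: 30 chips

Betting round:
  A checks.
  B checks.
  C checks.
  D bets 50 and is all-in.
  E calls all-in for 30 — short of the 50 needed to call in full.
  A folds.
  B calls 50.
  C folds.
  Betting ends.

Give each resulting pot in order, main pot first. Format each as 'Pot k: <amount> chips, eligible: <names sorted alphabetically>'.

Contributions: B=50, D=50, E=30
Folded: A, C
Pot levels (distinct totals of non-folded players): 30, 50
Layer 1-30: 30 each from B, D, E = 30*3 = 90 chips; eligible B, D, E
Layer 31-50: 20 each from B, D = 20*2 = 40 chips; eligible B, D

Pot 1: 90 chips, eligible: B, D, E
Pot 2: 40 chips, eligible: B, D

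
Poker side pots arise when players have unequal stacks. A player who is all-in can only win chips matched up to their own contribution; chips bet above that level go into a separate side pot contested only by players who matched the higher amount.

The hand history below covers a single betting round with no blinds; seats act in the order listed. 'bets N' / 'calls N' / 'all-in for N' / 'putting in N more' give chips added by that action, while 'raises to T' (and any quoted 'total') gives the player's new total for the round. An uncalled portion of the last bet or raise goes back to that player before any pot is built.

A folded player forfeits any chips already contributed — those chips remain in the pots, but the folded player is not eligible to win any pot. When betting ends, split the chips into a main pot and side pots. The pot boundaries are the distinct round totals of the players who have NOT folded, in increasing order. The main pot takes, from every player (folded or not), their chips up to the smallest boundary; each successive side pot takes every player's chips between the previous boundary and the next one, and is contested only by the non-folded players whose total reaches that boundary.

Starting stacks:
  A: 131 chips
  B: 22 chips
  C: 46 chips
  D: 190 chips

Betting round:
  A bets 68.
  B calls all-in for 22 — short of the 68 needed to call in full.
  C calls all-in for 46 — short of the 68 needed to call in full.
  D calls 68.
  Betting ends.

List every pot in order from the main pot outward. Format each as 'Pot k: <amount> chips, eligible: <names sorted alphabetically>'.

Contributions: A=68, B=22, C=46, D=68
Pot levels (distinct totals of non-folded players): 22, 46, 68
Layer 1-22: 22 each from A, B, C, D = 22*4 = 88 chips; eligible A, B, C, D
Layer 23-46: 24 each from A, C, D = 24*3 = 72 chips; eligible A, C, D
Layer 47-68: 22 each from A, D = 22*2 = 44 chips; eligible A, D

Pot 1: 88 chips, eligible: A, B, C, D
Pot 2: 72 chips, eligible: A, C, D
Pot 3: 44 chips, eligible: A, D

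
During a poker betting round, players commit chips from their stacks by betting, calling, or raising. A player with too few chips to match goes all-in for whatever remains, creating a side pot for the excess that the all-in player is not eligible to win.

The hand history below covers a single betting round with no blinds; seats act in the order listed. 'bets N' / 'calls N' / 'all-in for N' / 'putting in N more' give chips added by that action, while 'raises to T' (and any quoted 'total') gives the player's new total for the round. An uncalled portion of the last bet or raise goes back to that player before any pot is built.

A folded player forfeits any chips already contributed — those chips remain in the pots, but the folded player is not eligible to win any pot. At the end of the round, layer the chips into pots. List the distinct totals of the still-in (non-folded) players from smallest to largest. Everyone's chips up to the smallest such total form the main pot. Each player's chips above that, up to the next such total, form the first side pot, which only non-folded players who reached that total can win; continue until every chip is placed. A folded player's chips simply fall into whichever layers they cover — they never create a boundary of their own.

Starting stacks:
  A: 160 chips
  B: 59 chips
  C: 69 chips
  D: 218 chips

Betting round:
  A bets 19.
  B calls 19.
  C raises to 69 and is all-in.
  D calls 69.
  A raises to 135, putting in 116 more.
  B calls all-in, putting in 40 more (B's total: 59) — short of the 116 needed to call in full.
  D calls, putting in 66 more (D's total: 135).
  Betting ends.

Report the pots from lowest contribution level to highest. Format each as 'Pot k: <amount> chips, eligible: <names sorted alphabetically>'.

Contributions: A=135, B=59, C=69, D=135
Pot levels (distinct totals of non-folded players): 59, 69, 135
Layer 1-59: 59 each from A, B, C, D = 59*4 = 236 chips; eligible A, B, C, D
Layer 60-69: 10 each from A, C, D = 10*3 = 30 chips; eligible A, C, D
Layer 70-135: 66 each from A, D = 66*2 = 132 chips; eligible A, D

Pot 1: 236 chips, eligible: A, B, C, D
Pot 2: 30 chips, eligible: A, C, D
Pot 3: 132 chips, eligible: A, D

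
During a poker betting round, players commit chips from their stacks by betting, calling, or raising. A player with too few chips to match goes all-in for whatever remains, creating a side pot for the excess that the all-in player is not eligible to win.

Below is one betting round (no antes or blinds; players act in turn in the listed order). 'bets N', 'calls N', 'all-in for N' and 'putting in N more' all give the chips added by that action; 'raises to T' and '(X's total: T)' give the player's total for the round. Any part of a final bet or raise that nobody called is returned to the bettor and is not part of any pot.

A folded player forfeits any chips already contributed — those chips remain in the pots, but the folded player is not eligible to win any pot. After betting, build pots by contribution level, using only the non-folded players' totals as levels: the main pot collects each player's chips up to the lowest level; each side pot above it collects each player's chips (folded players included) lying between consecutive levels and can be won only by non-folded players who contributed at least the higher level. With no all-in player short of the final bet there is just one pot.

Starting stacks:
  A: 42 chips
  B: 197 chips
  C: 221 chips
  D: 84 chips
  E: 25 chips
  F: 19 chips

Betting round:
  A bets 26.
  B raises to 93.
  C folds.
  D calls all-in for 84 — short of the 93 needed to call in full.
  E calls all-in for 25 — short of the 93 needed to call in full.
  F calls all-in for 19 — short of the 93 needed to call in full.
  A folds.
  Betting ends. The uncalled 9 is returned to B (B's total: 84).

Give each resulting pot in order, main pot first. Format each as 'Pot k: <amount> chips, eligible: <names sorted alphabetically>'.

Pot 1: 95 chips, eligible: B, D, E, F
Pot 2: 24 chips, eligible: B, D, E
Pot 3: 119 chips, eligible: B, D

Derivation:
Contributions (after 9 returned to B): A=26, B=84, D=84, E=25, F=19
Folded: A, C
Pot levels (distinct totals of non-folded players): 19, 25, 84
Layer 1-19: 19 each from A, B, D, E, F = 19*5 = 95 chips; eligible B, D, E, F
Layer 20-25: 6 each from A, B, D, E = 6*4 = 24 chips; eligible B, D, E
Layer 26-84: A 1 + B 59 + D 59 = 119 chips; eligible B, D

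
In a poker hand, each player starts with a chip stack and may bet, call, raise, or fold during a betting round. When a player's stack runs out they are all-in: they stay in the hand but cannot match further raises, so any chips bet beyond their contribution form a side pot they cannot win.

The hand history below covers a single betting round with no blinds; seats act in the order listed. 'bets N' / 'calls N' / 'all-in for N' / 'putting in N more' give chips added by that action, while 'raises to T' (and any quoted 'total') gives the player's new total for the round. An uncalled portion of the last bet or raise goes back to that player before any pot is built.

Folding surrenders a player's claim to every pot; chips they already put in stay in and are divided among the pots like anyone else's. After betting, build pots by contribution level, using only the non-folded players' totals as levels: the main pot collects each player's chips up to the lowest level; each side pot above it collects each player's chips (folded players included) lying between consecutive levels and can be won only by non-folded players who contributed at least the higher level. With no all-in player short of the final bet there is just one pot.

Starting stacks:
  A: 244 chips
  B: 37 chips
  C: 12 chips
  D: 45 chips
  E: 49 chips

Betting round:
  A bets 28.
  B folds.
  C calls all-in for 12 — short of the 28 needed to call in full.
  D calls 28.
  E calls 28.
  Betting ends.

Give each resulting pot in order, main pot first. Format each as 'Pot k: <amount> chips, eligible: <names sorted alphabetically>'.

Pot 1: 48 chips, eligible: A, C, D, E
Pot 2: 48 chips, eligible: A, D, E

Derivation:
Contributions: A=28, C=12, D=28, E=28
Folded: B
Pot levels (distinct totals of non-folded players): 12, 28
Layer 1-12: 12 each from A, C, D, E = 12*4 = 48 chips; eligible A, C, D, E
Layer 13-28: 16 each from A, D, E = 16*3 = 48 chips; eligible A, D, E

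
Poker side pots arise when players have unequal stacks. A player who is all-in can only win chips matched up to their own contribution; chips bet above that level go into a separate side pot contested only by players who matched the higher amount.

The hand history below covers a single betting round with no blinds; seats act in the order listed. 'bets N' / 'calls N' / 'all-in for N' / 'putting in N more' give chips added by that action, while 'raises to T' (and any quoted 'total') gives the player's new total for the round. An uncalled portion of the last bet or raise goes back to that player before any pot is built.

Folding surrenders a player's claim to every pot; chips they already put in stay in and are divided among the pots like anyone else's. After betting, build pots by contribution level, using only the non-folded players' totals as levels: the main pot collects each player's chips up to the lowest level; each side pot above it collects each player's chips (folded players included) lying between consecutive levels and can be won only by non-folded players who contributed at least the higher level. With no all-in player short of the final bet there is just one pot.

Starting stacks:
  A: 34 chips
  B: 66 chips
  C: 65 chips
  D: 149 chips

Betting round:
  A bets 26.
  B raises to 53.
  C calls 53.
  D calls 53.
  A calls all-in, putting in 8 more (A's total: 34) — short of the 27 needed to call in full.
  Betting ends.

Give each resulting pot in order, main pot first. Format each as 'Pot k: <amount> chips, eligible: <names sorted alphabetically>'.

Pot 1: 136 chips, eligible: A, B, C, D
Pot 2: 57 chips, eligible: B, C, D

Derivation:
Contributions: A=34, B=53, C=53, D=53
Pot levels (distinct totals of non-folded players): 34, 53
Layer 1-34: 34 each from A, B, C, D = 34*4 = 136 chips; eligible A, B, C, D
Layer 35-53: 19 each from B, C, D = 19*3 = 57 chips; eligible B, C, D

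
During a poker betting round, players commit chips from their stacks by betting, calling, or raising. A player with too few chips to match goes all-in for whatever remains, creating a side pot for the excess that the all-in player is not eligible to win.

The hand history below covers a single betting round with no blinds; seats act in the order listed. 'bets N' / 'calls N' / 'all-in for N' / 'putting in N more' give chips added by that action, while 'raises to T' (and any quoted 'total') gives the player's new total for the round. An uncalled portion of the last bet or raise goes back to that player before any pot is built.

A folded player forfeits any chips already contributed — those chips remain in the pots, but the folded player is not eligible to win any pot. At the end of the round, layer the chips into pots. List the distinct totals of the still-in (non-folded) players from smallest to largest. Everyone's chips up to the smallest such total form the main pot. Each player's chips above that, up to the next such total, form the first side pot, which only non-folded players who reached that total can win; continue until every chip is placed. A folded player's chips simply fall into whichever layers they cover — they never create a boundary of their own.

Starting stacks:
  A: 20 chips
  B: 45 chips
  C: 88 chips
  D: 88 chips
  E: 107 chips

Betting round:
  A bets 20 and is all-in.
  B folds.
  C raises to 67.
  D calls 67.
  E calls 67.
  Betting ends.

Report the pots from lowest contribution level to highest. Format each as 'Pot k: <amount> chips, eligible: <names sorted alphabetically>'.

Pot 1: 80 chips, eligible: A, C, D, E
Pot 2: 141 chips, eligible: C, D, E

Derivation:
Contributions: A=20, C=67, D=67, E=67
Folded: B
Pot levels (distinct totals of non-folded players): 20, 67
Layer 1-20: 20 each from A, C, D, E = 20*4 = 80 chips; eligible A, C, D, E
Layer 21-67: 47 each from C, D, E = 47*3 = 141 chips; eligible C, D, E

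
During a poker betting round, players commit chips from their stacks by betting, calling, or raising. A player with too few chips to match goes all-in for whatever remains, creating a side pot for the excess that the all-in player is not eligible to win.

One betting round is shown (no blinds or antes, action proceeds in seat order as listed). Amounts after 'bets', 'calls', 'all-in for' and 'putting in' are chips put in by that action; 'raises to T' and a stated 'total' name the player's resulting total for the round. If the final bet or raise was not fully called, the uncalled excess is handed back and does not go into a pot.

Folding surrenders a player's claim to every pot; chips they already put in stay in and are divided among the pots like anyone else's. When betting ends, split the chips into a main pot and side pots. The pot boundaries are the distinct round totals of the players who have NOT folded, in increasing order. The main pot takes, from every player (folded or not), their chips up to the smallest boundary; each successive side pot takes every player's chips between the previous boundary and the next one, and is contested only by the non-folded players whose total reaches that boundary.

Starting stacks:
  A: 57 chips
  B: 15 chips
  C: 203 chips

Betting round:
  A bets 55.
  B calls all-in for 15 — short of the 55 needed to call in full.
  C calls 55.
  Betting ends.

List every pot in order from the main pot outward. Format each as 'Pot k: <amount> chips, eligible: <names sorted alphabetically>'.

Contributions: A=55, B=15, C=55
Pot levels (distinct totals of non-folded players): 15, 55
Layer 1-15: 15 each from A, B, C = 15*3 = 45 chips; eligible A, B, C
Layer 16-55: 40 each from A, C = 40*2 = 80 chips; eligible A, C

Pot 1: 45 chips, eligible: A, B, C
Pot 2: 80 chips, eligible: A, C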